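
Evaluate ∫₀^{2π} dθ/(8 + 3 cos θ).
2*sqrt(55)*pi/55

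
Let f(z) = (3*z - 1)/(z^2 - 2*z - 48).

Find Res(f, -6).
Write f(z) = P(z)/Q(z) with P(z) = 3*z - 1 and Q(z) = z^2 - 2*z - 48.
The denominator factors as Q(z) = (z - 8)*(z + 6), so z = -6 is a simple zero of Q and P is analytic there; z = -6 is therefore a simple pole and
  Res(f, z₀) = P(z₀)/Q'(z₀).

Q'(z) = 2*z - 2, so Q'(-6) = -14.
P(-6) = -19.

Res(f, -6) = (-19)/(-14) = 19/14

Final answer: 19/14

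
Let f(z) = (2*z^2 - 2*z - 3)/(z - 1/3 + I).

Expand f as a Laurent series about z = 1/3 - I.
Put w = z - (1/3 - I), i.e. z = w + 1/3 - I. The denominator is w, so it suffices to rewrite the numerator in powers of w.

P(z) = 2*z^2 - 2*z - 3
P(w + 1/3 - I) = -49/9 + 2*I/3 + (-2/3 - 4*I)*w + 2*w^2

Dividing each term by w:
  f = (-49/9 + 2*I/3)/w - 2/3 - 4*I + 2*w

Substituting back w = z - 1/3 + I:
  f(z) = (-49/9 + 2*I/3)/(z - 1/3 + I) - 2/3 - 4*I + 2*(z - 1/3 + I)

The series is finite because the numerator is a polynomial; the negative powers form the principal part, and the coefficient of 1/(z - 1/3 + I) gives Res(f, 1/3 - I) = -49/9 + 2*I/3.

Final answer: (-49/9 + 2*I/3)/(z - 1/3 + I) - 2/3 - 4*I + 2*(z - 1/3 + I)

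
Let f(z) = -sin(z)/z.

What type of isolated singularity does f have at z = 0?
Let u = z. The argument of sin is z = u, so
  f = -sin(u)/u = -((u) - (u)^3/6 + ...)/u = -1 + (1/6)*u^2 - ...
The Laurent expansion about u = 0 has no negative powers; equivalently lim_{z→0} f(z) = -1 exists and is finite.
So the singularity is removable.

Final answer: removable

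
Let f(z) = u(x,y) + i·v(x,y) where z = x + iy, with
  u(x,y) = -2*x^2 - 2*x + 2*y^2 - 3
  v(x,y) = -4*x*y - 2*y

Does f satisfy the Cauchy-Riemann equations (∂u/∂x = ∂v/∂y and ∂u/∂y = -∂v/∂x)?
∂u/∂x = -4*x - 2
∂v/∂y = -4*x - 2
∂u/∂y = 4*y
∂v/∂x = -4*y
∂u/∂x = ∂v/∂y and ∂u/∂y = -∂v/∂x hold identically; f is analytic.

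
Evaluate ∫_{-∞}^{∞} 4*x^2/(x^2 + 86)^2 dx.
Let f(z) = 4*z^2/(z^2 + 86)^2. The denominator has no real zeros and deg Q - deg P = 2 ≥ 2, so the integral of f over the upper semicircle |z| = R tends to 0 as R → ∞. Closing the contour in the upper half-plane,
  ∫_{-∞}^{∞} f(x) dx = 2πi · Σ Res(f, z_k)  over the poles with Im z_k > 0.

Zeros of the denominator: z^2 + 86 = 0 gives z = ±sqrt(86)*I.
Upper half-plane: z = sqrt(86)*I (a pole of order 2).

Write f(z) = g(z)/(z - sqrt(86)*I)^2 with g(z) = 4*z^2/(z + sqrt(86)*I)^2. For a double pole, Res(f, z₀) = g'(z₀):
  g'(z) = 8*sqrt(86)*I*z/(z + sqrt(86)*I)^3
  Res(f, sqrt(86)*I) = g'(sqrt(86)*I) = -sqrt(86)*I/86

∫_{-∞}^{∞} f(x) dx = 2πi · (-sqrt(86)*I/86) = sqrt(86)*pi/43

Final answer: sqrt(86)*pi/43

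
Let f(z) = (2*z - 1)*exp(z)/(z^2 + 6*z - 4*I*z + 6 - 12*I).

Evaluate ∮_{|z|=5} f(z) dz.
By the residue theorem, ∮_C f(z) dz = 2πi · (sum of the residues of f at the poles inside |z| = 5).

The denominator factors as (z + 3 - I)*(z + 3 - 3*I), so the singularities of f are simple poles at z = -3 + I, z = -3 + 3*I.
  |-3 + I|² = 10 < 25 = 5², so this pole is inside the contour.
  |-3 + 3*I|² = 18 < 25 = 5², so this pole is inside the contour.

With P(z) = (2*z - 1)*exp(z) and Q(z) = z^2 + 6*z - 4*I*z + 6 - 12*I, each pole is simple, so Res(f, z₀) = P(z₀)/Q'(z₀) with Q'(z) = 2*z + 6 - 4*I.
  Res(f, -3 + I) = P(-3 + I)/Q'(-3 + I) = ((-7 + 2*I)*exp(-3 + I))/(-2*I) = (-1 - 7*I/2)*exp(-3 + I)
  Res(f, -3 + 3*I) = P(-3 + 3*I)/Q'(-3 + 3*I) = ((-7 + 6*I)*exp(-3 + 3*I))/(2*I) = (3 + 7*I/2)*exp(-3 + 3*I)

Sum of residues inside C: (3 + 7*I/2)*exp(-3 + 3*I) + (-1 - 7*I/2)*exp(-3 + I)
∮_C f(z) dz = 2πi · ((3 + 7*I/2)*exp(-3 + 3*I) + (-1 - 7*I/2)*exp(-3 + I)) = pi*(-7 + 6*I)*exp(-3 + 3*I) + pi*(7 - 2*I)*exp(-3 + I)

Final answer: pi*(-7 + 6*I)*exp(-3 + 3*I) + pi*(7 - 2*I)*exp(-3 + I)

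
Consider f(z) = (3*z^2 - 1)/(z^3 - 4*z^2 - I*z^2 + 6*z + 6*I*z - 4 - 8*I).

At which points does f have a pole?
The singularities of f are the zeros of the denominator. Factoring,
  z^3 - 4*z^2 - I*z^2 + 6*z + 6*I*z - 4 - 8*I = (z - 2)*(z - 2 + I)*(z - 2*I)
so the candidates are z = 2, z = 2 - I, z = 2*I.

Check the numerator P(z) = 3*z^2 - 1 at each one:
  P(2) = 11 ≠ 0, so z = 2 is a (simple) pole.
  P(2 - I) = 8 - 12*I ≠ 0, so z = 2 - I is a (simple) pole.
  P(2*I) = -13 ≠ 0, so z = 2*I is a (simple) pole.

Poles of f: {2*I, 2 - I, 2}

Final answer: {2*I, 2 - I, 2}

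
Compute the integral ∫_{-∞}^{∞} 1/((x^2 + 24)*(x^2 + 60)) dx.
Let f(z) = 1/((z^2 + 24)*(z^2 + 60)). The denominator has no real zeros and deg Q - deg P = 4 ≥ 2, so the integral of f over the upper semicircle |z| = R tends to 0 as R → ∞. Closing the contour in the upper half-plane,
  ∫_{-∞}^{∞} f(x) dx = 2πi · Σ Res(f, z_k)  over the poles with Im z_k > 0.

Zeros of the denominator: z^2 + 60 = 0 gives z = ±2*sqrt(15)*I; z^2 + 24 = 0 gives z = ±2*sqrt(6)*I.
Upper half-plane: z = 2*sqrt(15)*I, z = 2*sqrt(6)*I (simple).

Each pole is a simple zero of Q(z) = z^4 + 84*z^2 + 1440, so Res(f, z₀) = P(z₀)/Q'(z₀) with P(z) = 1, Q'(z) = 4*z^3 + 168*z:
  Res(f, 2*sqrt(15)*I) = (1)/(-144*sqrt(15)*I) = sqrt(15)*I/2160
  Res(f, 2*sqrt(6)*I) = (1)/(144*sqrt(6)*I) = -sqrt(6)*I/864

Sum of residues: I*(-sqrt(6)/864 + sqrt(15)/2160)
∫_{-∞}^{∞} f(x) dx = 2πi · (I*(-sqrt(6)/864 + sqrt(15)/2160)) = pi*(-2*sqrt(15) + 5*sqrt(6))/2160

Final answer: pi*(-2*sqrt(15) + 5*sqrt(6))/2160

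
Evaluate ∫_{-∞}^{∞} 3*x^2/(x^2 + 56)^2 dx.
Let f(z) = 3*z^2/(z^2 + 56)^2. The denominator has no real zeros and deg Q - deg P = 2 ≥ 2, so the integral of f over the upper semicircle |z| = R tends to 0 as R → ∞. Closing the contour in the upper half-plane,
  ∫_{-∞}^{∞} f(x) dx = 2πi · Σ Res(f, z_k)  over the poles with Im z_k > 0.

Zeros of the denominator: z^2 + 56 = 0 gives z = ±2*sqrt(14)*I.
Upper half-plane: z = 2*sqrt(14)*I (a pole of order 2).

Write f(z) = g(z)/(z - 2*sqrt(14)*I)^2 with g(z) = 3*z^2/(z + 2*sqrt(14)*I)^2. For a double pole, Res(f, z₀) = g'(z₀):
  g'(z) = 12*sqrt(14)*I*z/(z + 2*sqrt(14)*I)^3
  Res(f, 2*sqrt(14)*I) = g'(2*sqrt(14)*I) = -3*sqrt(14)*I/112

∫_{-∞}^{∞} f(x) dx = 2πi · (-3*sqrt(14)*I/112) = 3*sqrt(14)*pi/56

Final answer: 3*sqrt(14)*pi/56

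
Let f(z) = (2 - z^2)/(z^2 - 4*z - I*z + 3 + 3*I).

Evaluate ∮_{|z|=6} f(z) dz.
By the residue theorem, ∮_C f(z) dz = 2πi · (sum of the residues of f at the poles inside |z| = 6).

The denominator factors as (z - 3)*(z - 1 - I), so the singularities of f are simple poles at z = 3, z = 1 + I.
  |3|² = 9 < 36 = 6², so this pole is inside the contour.
  |1 + I|² = 2 < 36 = 6², so this pole is inside the contour.

With P(z) = 2 - z^2 and Q(z) = z^2 - 4*z - I*z + 3 + 3*I, each pole is simple, so Res(f, z₀) = P(z₀)/Q'(z₀) with Q'(z) = 2*z - 4 - I.
  Res(f, 3) = P(3)/Q'(3) = (-7)/(2 - I) = -14/5 - 7*I/5
  Res(f, 1 + I) = P(1 + I)/Q'(1 + I) = (2 - 2*I)/(-2 + I) = -6/5 + 2*I/5

Sum of residues inside C: -4 - I
∮_C f(z) dz = 2πi · (-4 - I) = pi*(2 - 8*I)

Final answer: pi*(2 - 8*I)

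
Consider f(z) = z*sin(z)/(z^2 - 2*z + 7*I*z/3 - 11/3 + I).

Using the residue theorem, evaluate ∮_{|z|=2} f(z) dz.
By the residue theorem, ∮_C f(z) dz = 2πi · (sum of the residues of f at the poles inside |z| = 2).

The denominator factors as (z + 1 + I/3)*(z - 3 + 2*I), so the singularities of f are simple poles at z = -1 - I/3, z = 3 - 2*I.
  |-1 - I/3|² = 10/9 < 4 = 2², so this pole is inside the contour.
  |3 - 2*I|² = 13 > 4 = 2², so this pole is outside the contour.

With P(z) = z*sin(z) and Q(z) = z^2 - 2*z + 7*I*z/3 - 11/3 + I, each pole is simple, so Res(f, z₀) = P(z₀)/Q'(z₀) with Q'(z) = 2*z - 2 + 7*I/3.
  Res(f, -1 - I/3) = P(-1 - I/3)/Q'(-1 - I/3) = ((1 + I/3)*sin(1 + I/3))/(-4 + 5*I/3) = (-31/169 - 27*I/169)*sin(1 + I/3)

∮_C f(z) dz = 2πi · ((-31/169 - 27*I/169)*sin(1 + I/3)) = pi*(54/169 - 62*I/169)*sin(1 + I/3)

Final answer: pi*(54/169 - 62*I/169)*sin(1 + I/3)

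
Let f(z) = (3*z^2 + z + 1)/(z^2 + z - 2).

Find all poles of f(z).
{-2, 1}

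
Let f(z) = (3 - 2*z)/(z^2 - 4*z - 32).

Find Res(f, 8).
Write f(z) = P(z)/Q(z) with P(z) = 3 - 2*z and Q(z) = z^2 - 4*z - 32.
The denominator factors as Q(z) = (z + 4)*(z - 8), so z = 8 is a simple zero of Q and P is analytic there; z = 8 is therefore a simple pole and
  Res(f, z₀) = P(z₀)/Q'(z₀).

Q'(z) = 2*z - 4, so Q'(8) = 12.
P(8) = -13.

Res(f, 8) = (-13)/(12) = -13/12

Final answer: -13/12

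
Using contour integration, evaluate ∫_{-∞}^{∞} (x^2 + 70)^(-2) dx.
Let f(z) = (z^2 + 70)^(-2). The denominator has no real zeros and deg Q - deg P = 4 ≥ 2, so the integral of f over the upper semicircle |z| = R tends to 0 as R → ∞. Closing the contour in the upper half-plane,
  ∫_{-∞}^{∞} f(x) dx = 2πi · Σ Res(f, z_k)  over the poles with Im z_k > 0.

Zeros of the denominator: z^2 + 70 = 0 gives z = ±sqrt(70)*I.
Upper half-plane: z = sqrt(70)*I (a pole of order 2).

Write f(z) = g(z)/(z - sqrt(70)*I)^2 with g(z) = (z + sqrt(70)*I)^(-2). For a double pole, Res(f, z₀) = g'(z₀):
  g'(z) = -2/(z + sqrt(70)*I)^3
  Res(f, sqrt(70)*I) = g'(sqrt(70)*I) = -sqrt(70)*I/19600

∫_{-∞}^{∞} f(x) dx = 2πi · (-sqrt(70)*I/19600) = sqrt(70)*pi/9800

Final answer: sqrt(70)*pi/9800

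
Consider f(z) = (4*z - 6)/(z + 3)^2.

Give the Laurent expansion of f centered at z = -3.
Put w = z - (-3), i.e. z = w - 3. The denominator is w^2, so it suffices to rewrite the numerator in powers of w.

P(z) = 4*z - 6
P(w - 3) = -18 + 4*w

Dividing each term by w^2:
  f = -18/w^2 + 4/w

Substituting back w = z + 3:
  f(z) = -18/(z + 3)^2 + 4/(z + 3)

The series is finite because the numerator is a polynomial; the negative powers form the principal part, and the coefficient of 1/(z + 3) gives Res(f, -3) = 4.

Final answer: -18/(z + 3)^2 + 4/(z + 3)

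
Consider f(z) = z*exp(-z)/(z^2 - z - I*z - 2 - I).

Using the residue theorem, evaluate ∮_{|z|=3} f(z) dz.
By the residue theorem, ∮_C f(z) dz = 2πi · (sum of the residues of f at the poles inside |z| = 3).

The denominator factors as (z + 1)*(z - 2 - I), so the singularities of f are simple poles at z = -1, z = 2 + I.
  |-1|² = 1 < 9 = 3², so this pole is inside the contour.
  |2 + I|² = 5 < 9 = 3², so this pole is inside the contour.

With P(z) = z*exp(-z) and Q(z) = z^2 - z - I*z - 2 - I, each pole is simple, so Res(f, z₀) = P(z₀)/Q'(z₀) with Q'(z) = 2*z - 1 - I.
  Res(f, -1) = P(-1)/Q'(-1) = (-exp(1))/(-3 - I) = exp(1)*(3/10 - I/10)
  Res(f, 2 + I) = P(2 + I)/Q'(2 + I) = ((2 + I)*exp(-2 - I))/(3 + I) = (7/10 + I/10)*exp(-2 - I)

Sum of residues inside C: exp(1)*(3/10 - I/10) + (7/10 + I/10)*exp(-2 - I)
∮_C f(z) dz = 2πi · (exp(1)*(3/10 - I/10) + (7/10 + I/10)*exp(-2 - I)) = pi*(-1/5 + 7*I/5)*exp(-2 - I) + exp(1)*pi*(1/5 + 3*I/5)

Final answer: pi*(-1/5 + 7*I/5)*exp(-2 - I) + exp(1)*pi*(1/5 + 3*I/5)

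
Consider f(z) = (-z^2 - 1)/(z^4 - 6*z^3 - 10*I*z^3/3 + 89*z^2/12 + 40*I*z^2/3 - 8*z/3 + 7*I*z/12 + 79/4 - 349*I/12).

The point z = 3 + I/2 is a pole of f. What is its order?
Factor the denominator:
  z^4 - 6*z^3 - 10*I*z^3/3 + 89*z^2/12 + 40*I*z^2/3 - 8*z/3 + 7*I*z/12 + 79/4 - 349*I/12 = (z - 3 - I/2)^2*(z + 1 + 2*I/3)*(z - 1 - 3*I)

The numerator P(z) = -z^2 - 1 has P(3 + I/2) = -39/4 - 3*I ≠ 0, so no factor of (z - 3 - I/2) cancels.
Near z = 3 + I/2 we can therefore write f(z) = g(z)/(z - 3 - I/2)^2 with g analytic at 3 + I/2 and g(3 + I/2) ≠ 0 (g is the numerator divided by the remaining denominator factors).

Hence z = 3 + I/2 is a pole of order 2.

Final answer: 2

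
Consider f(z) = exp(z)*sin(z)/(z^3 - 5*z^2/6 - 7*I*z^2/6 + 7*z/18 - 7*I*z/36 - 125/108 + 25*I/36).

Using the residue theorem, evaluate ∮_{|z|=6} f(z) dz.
pi*(-588/1261 + 132*I/1261)*exp(-1/2 - 2*I/3)*sin(1/2 + 2*I/3) + pi*(-24/65 + 48*I/65)*exp(1 + I/3)*sin(1 + I/3) + pi*(-612/6305 - 3996*I/6305)*exp(1/3 + 3*I/2)*sin(1/3 + 3*I/2)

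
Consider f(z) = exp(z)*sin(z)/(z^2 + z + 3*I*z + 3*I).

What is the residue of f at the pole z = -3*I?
Write f(z) = P(z)/Q(z) with P(z) = exp(z)*sin(z) and Q(z) = z^2 + z + 3*I*z + 3*I.
The denominator factors as Q(z) = (z + 3*I)*(z + 1), so z = -3*I is a simple zero of Q and P is analytic there; z = -3*I is therefore a simple pole and
  Res(f, z₀) = P(z₀)/Q'(z₀).

Q'(z) = 2*z + 1 + 3*I, so Q'(-3*I) = 1 - 3*I.
P(-3*I) = -I*exp(-3*I)*sinh(3).

Res(f, -3*I) = (-I*exp(-3*I)*sinh(3))/(1 - 3*I) = (3/10 - I/10)*exp(-3*I)*sinh(3)

Final answer: (3/10 - I/10)*exp(-3*I)*sinh(3)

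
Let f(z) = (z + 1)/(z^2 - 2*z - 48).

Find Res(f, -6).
Write f(z) = P(z)/Q(z) with P(z) = z + 1 and Q(z) = z^2 - 2*z - 48.
The denominator factors as Q(z) = (z - 8)*(z + 6), so z = -6 is a simple zero of Q and P is analytic there; z = -6 is therefore a simple pole and
  Res(f, z₀) = P(z₀)/Q'(z₀).

Q'(z) = 2*z - 2, so Q'(-6) = -14.
P(-6) = -5.

Res(f, -6) = (-5)/(-14) = 5/14

Final answer: 5/14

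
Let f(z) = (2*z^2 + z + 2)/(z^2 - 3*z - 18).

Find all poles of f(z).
The singularities of f are the zeros of the denominator. Factoring,
  z^2 - 3*z - 18 = (z + 3)*(z - 6)
so the candidates are z = -3, z = 6.

Check the numerator P(z) = 2*z^2 + z + 2 at each one:
  P(-3) = 17 ≠ 0, so z = -3 is a (simple) pole.
  P(6) = 80 ≠ 0, so z = 6 is a (simple) pole.

Poles of f: {-3, 6}

Final answer: {-3, 6}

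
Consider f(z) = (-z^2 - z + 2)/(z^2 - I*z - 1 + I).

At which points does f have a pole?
The singularities of f are the zeros of the denominator. Factoring,
  z^2 - I*z - 1 + I = (z - 1)*(z + 1 - I)
so the candidates are z = 1, z = -1 + I.

Check the numerator P(z) = -z^2 - z + 2 at each one:
  P(1) = 0, so the factor (z - 1) cancels and z = 1 is only a removable singularity, not a pole.
  P(-1 + I) = 3 + I ≠ 0, so z = -1 + I is a (simple) pole.

Poles of f: {-1 + I}

Final answer: {-1 + I}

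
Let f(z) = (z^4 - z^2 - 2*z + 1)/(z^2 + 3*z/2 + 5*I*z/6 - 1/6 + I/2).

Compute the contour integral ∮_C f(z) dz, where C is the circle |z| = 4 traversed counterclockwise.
By the residue theorem, ∮_C f(z) dz = 2πi · (sum of the residues of f at the poles inside |z| = 4).

The denominator factors as (z + I/3)*(z + 3/2 + I/2), so the singularities of f are simple poles at z = -I/3, z = -3/2 - I/2.
  |-I/3|² = 1/9 < 16 = 4², so this pole is inside the contour.
  |-3/2 - I/2|² = 5/2 < 16 = 4², so this pole is inside the contour.

With P(z) = z^4 - z^2 - 2*z + 1 and Q(z) = z^2 + 3*z/2 + 5*I*z/6 - 1/6 + I/2, each pole is simple, so Res(f, z₀) = P(z₀)/Q'(z₀) with Q'(z) = 2*z + 3/2 + 5*I/6.
  Res(f, -I/3) = P(-I/3)/Q'(-I/3) = (91/81 + 2*I/3)/(3/2 + I/6) = 97/123 + 395*I/1107
  Res(f, -3/2 - I/2) = P(-3/2 - I/2)/Q'(-3/2 - I/2) = (15/4 + 11*I/2)/(-3/2 - I/6) = -471/164 - 549*I/164

Sum of residues inside C: -25/12 - 323*I/108
∮_C f(z) dz = 2πi · (-25/12 - 323*I/108) = pi*(323/54 - 25*I/6)

Final answer: pi*(323/54 - 25*I/6)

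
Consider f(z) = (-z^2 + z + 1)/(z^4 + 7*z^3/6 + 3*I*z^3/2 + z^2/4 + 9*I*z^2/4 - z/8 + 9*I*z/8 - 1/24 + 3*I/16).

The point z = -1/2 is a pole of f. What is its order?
3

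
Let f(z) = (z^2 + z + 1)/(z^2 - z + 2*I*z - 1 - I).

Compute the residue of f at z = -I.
Write f(z) = P(z)/Q(z) with P(z) = z^2 + z + 1 and Q(z) = z^2 - z + 2*I*z - 1 - I.
The denominator factors as Q(z) = (z + I)*(z - 1 + I), so z = -I is a simple zero of Q and P is analytic there; z = -I is therefore a simple pole and
  Res(f, z₀) = P(z₀)/Q'(z₀).

Q'(z) = 2*z - 1 + 2*I, so Q'(-I) = -1.
P(-I) = -I.

Res(f, -I) = (-I)/(-1) = I

Final answer: I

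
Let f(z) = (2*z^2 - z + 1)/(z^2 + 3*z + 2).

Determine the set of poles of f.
The singularities of f are the zeros of the denominator. Factoring,
  z^2 + 3*z + 2 = (z + 2)*(z + 1)
so the candidates are z = -2, z = -1.

Check the numerator P(z) = 2*z^2 - z + 1 at each one:
  P(-2) = 11 ≠ 0, so z = -2 is a (simple) pole.
  P(-1) = 4 ≠ 0, so z = -1 is a (simple) pole.

Poles of f: {-2, -1}

Final answer: {-2, -1}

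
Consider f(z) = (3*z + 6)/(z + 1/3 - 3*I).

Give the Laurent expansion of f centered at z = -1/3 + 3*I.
(5 + 9*I)/(z + 1/3 - 3*I) + 3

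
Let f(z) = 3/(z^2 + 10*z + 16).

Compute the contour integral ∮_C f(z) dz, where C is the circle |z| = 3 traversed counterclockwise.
I*pi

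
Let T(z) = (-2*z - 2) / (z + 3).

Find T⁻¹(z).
Set w = T(z) = (-2*z - 2) / (z + 3) and solve for z:
  w*(z + 3) = -2*z - 2
  3*w + z*(w + 2) + 2 = 0
  z*(w + 2) = -3*w - 2
  z = (3*w + 2)/(-w - 2)
Renaming the variable, T⁻¹(z) = (3*z + 2)/(-z - 2) = (-3*z - 2)/(z + 2).
(Check: ad - bc = -4 ≠ 0, so T is invertible.)

Final answer: (-3*z - 2)/(z + 2)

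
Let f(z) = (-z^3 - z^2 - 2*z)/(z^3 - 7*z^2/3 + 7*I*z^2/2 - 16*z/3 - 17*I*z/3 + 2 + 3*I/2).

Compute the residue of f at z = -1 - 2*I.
Write f(z) = P(z)/Q(z) with P(z) = -z^3 - z^2 - 2*z and Q(z) = z^3 - 7*z^2/3 + 7*I*z^2/2 - 16*z/3 - 17*I*z/3 + 2 + 3*I/2.
The denominator factors as Q(z) = (z + 1 + 2*I)*(z - 1/3)*(z - 3 + 3*I/2), so z = -1 - 2*I is a simple zero of Q and P is analytic there; z = -1 - 2*I is therefore a simple pole and
  Res(f, z₀) = P(z₀)/Q'(z₀).

Q'(z) = 3*z^2 - 14*z/3 + 7*I*z - 16/3 - 17*I/3, so Q'(-1 - 2*I) = 13/3 + 26*I/3.
P(-1 - 2*I) = -6 - 2*I.

Res(f, -1 - 2*I) = (-6 - 2*I)/(13/3 + 26*I/3) = -6/13 + 6*I/13

Final answer: -6/13 + 6*I/13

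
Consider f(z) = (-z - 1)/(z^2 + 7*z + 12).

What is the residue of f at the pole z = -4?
Write f(z) = P(z)/Q(z) with P(z) = -z - 1 and Q(z) = z^2 + 7*z + 12.
The denominator factors as Q(z) = (z + 4)*(z + 3), so z = -4 is a simple zero of Q and P is analytic there; z = -4 is therefore a simple pole and
  Res(f, z₀) = P(z₀)/Q'(z₀).

Q'(z) = 2*z + 7, so Q'(-4) = -1.
P(-4) = 3.

Res(f, -4) = (3)/(-1) = -3

Final answer: -3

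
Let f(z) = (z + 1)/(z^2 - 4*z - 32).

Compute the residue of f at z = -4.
Write f(z) = P(z)/Q(z) with P(z) = z + 1 and Q(z) = z^2 - 4*z - 32.
The denominator factors as Q(z) = (z + 4)*(z - 8), so z = -4 is a simple zero of Q and P is analytic there; z = -4 is therefore a simple pole and
  Res(f, z₀) = P(z₀)/Q'(z₀).

Q'(z) = 2*z - 4, so Q'(-4) = -12.
P(-4) = -3.

Res(f, -4) = (-3)/(-12) = 1/4

Final answer: 1/4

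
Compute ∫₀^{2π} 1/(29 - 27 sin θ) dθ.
Call the integral J. The integrand is 2π-periodic and we integrate over a full period, so shifting θ does not change the value (θ → θ + π/2 turns sin θ into cos θ; θ → θ + π flips the sign of the trig term). Hence
  J = ∫₀^{2π} dθ/(29 + 27 cos θ).
Put z = e^{iθ}: then cos θ = (z + 1/z)/2, dθ = dz/(iz), and z runs once counterclockwise around |z| = 1:
  J = ∮_{|z|=1} 1/(29 + 27*(z + 1/z)/2) · dz/(iz) = (2/i) ∮_{|z|=1} dz/(27*z^2 + 58*z + 27).
The roots of 27*z^2 + 58*z + 27 are z = (-29 ± sqrt(29^2 - 27^2))/27, with sqrt(112) = 4*sqrt(7); their product is 1, so only z₊ = -29/27 + 4*sqrt(7)/27 lies inside the unit circle (z₋ = -29/27 - 4*sqrt(7)/27 lies outside).
z₊ is a simple zero of q(z) = 27*z^2 + 58*z + 27, so Res(1/q, z₊) = 1/q'(z₊) with q'(z) = 54*z + 58; and q'(z₊) = 27*(z₊ - z₋) = 8*sqrt(7).
Therefore J = (2/i) · 2πi · 1/(8*sqrt(7)) = 2*pi/(4*sqrt(7)) = sqrt(7)*pi/14

Final answer: sqrt(7)*pi/14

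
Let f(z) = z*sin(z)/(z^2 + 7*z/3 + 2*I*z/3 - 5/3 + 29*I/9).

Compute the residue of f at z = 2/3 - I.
(34/137 - 25*I/137)*sin(2/3 - I)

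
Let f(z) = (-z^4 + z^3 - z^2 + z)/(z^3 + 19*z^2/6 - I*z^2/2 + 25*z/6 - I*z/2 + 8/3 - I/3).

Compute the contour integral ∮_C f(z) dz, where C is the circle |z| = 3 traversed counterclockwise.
By the residue theorem, ∮_C f(z) dz = 2πi · (sum of the residues of f at the poles inside |z| = 3).

The denominator factors as (z + 2/3 + I)*(z + 3/2 - I/2)*(z + 1 - I), so the singularities of f are simple poles at z = -2/3 - I, z = -3/2 + I/2, z = -1 + I.
  |-2/3 - I|² = 13/9 < 9 = 3², so this pole is inside the contour.
  |-3/2 + I/2|² = 5/2 < 9 = 3², so this pole is inside the contour.
  |-1 + I|² = 2 < 9 = 3², so this pole is inside the contour.

With P(z) = -z^4 + z^3 - z^2 + z and Q(z) = z^3 + 19*z^2/6 - I*z^2/2 + 25*z/6 - I*z/2 + 8/3 - I/3, each pole is simple, so Res(f, z₀) = P(z₀)/Q'(z₀) with Q'(z) = 3*z^2 + 19*z/3 - I*z + 25/6 - I/2.
  Res(f, -2/3 - I) = P(-2/3 - I)/Q'(-2/3 - I) = (248/81 - 32*I/27)/(-49/18 - 13*I/6) = -8408/17649 + 4792*I/5883
  Res(f, -3/2 + I/2) = P(-3/2 + I/2)/Q'(-3/2 + I/2) = (-15/2 + 45*I/4)/(7/6 - I/3) = -450/53 + 765*I/106
  Res(f, -1 + I) = P(-1 + I)/Q'(-1 + I) = (5 + 5*I)/(-7/6 + 5*I/6) = -30/37 - 180*I/37

Sum of residues inside C: -88/9 + 19*I/6
∮_C f(z) dz = 2πi · (-88/9 + 19*I/6) = pi*(-19/3 - 176*I/9)

Final answer: pi*(-19/3 - 176*I/9)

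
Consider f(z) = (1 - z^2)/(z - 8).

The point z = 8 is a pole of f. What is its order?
Factor the denominator:
  z - 8 = (z - 8)

The numerator P(z) = 1 - z^2 has P(8) = -63 ≠ 0, so no factor of (z - 8) cancels.
Near z = 8 we can therefore write f(z) = g(z)/(z - 8) with g analytic at 8 and g(8) ≠ 0 (g is just the numerator).

Hence z = 8 is a pole of order 1.

Final answer: 1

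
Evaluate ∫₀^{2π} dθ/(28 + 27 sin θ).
Call the integral J. The integrand is 2π-periodic and we integrate over a full period, so shifting θ does not change the value (θ → θ + π/2 turns sin θ into cos θ). Hence
  J = ∫₀^{2π} dθ/(28 + 27 cos θ).
Put z = e^{iθ}: then cos θ = (z + 1/z)/2, dθ = dz/(iz), and z runs once counterclockwise around |z| = 1:
  J = ∮_{|z|=1} 1/(28 + 27*(z + 1/z)/2) · dz/(iz) = (2/i) ∮_{|z|=1} dz/(27*z^2 + 56*z + 27).
The roots of 27*z^2 + 56*z + 27 are z = (-28 ± sqrt(28^2 - 27^2))/27, with sqrt(55) = sqrt(55); their product is 1, so only z₊ = -28/27 + sqrt(55)/27 lies inside the unit circle (z₋ = -28/27 - sqrt(55)/27 lies outside).
z₊ is a simple zero of q(z) = 27*z^2 + 56*z + 27, so Res(1/q, z₊) = 1/q'(z₊) with q'(z) = 54*z + 56; and q'(z₊) = 27*(z₊ - z₋) = 2*sqrt(55).
Therefore J = (2/i) · 2πi · 1/(2*sqrt(55)) = 2*pi/(sqrt(55)) = 2*sqrt(55)*pi/55

Final answer: 2*sqrt(55)*pi/55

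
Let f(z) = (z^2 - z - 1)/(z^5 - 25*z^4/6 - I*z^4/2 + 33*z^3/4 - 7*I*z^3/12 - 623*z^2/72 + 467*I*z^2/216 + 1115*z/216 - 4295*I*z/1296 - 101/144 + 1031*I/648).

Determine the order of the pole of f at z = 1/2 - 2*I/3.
Factor the denominator:
  z^5 - 25*z^4/6 - I*z^4/2 + 33*z^3/4 - 7*I*z^3/12 - 623*z^2/72 + 467*I*z^2/216 + 1115*z/216 - 4295*I*z/1296 - 101/144 + 1031*I/648 = (z - 1/2 + 2*I/3)^3*(z - 2/3 - I)*(z - 2 - 3*I/2)

The numerator P(z) = z^2 - z - 1 has P(1/2 - 2*I/3) = -61/36 ≠ 0, so no factor of (z - 1/2 + 2*I/3) cancels.
Near z = 1/2 - 2*I/3 we can therefore write f(z) = g(z)/(z - 1/2 + 2*I/3)^3 with g analytic at 1/2 - 2*I/3 and g(1/2 - 2*I/3) ≠ 0 (g is the numerator divided by the remaining denominator factors).

Hence z = 1/2 - 2*I/3 is a pole of order 3.

Final answer: 3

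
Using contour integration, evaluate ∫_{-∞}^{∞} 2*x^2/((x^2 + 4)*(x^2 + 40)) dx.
Let f(z) = 2*z^2/((z^2 + 4)*(z^2 + 40)). The denominator has no real zeros and deg Q - deg P = 2 ≥ 2, so the integral of f over the upper semicircle |z| = R tends to 0 as R → ∞. Closing the contour in the upper half-plane,
  ∫_{-∞}^{∞} f(x) dx = 2πi · Σ Res(f, z_k)  over the poles with Im z_k > 0.

Zeros of the denominator: z^2 + 40 = 0 gives z = ±2*sqrt(10)*I; z^2 + 4 = 0 gives z = ±2*I.
Upper half-plane: z = 2*I, z = 2*sqrt(10)*I (simple).

Each pole is a simple zero of Q(z) = z^4 + 44*z^2 + 160, so Res(f, z₀) = P(z₀)/Q'(z₀) with P(z) = 2*z^2, Q'(z) = 4*z^3 + 88*z:
  Res(f, 2*I) = (-8)/(144*I) = I/18
  Res(f, 2*sqrt(10)*I) = (-80)/(-144*sqrt(10)*I) = -sqrt(10)*I/18

Sum of residues: I*(1 - sqrt(10))/18
∫_{-∞}^{∞} f(x) dx = 2πi · (I*(1 - sqrt(10))/18) = pi*(-1 + sqrt(10))/9

Final answer: pi*(-1 + sqrt(10))/9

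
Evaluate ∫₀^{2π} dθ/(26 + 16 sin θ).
Call the integral J. The integrand is 2π-periodic and we integrate over a full period, so shifting θ does not change the value (θ → θ + π/2 turns sin θ into cos θ). Hence
  J = ∫₀^{2π} dθ/(26 + 16 cos θ).
Put z = e^{iθ}: then cos θ = (z + 1/z)/2, dθ = dz/(iz), and z runs once counterclockwise around |z| = 1:
  J = ∮_{|z|=1} 1/(26 + 16*(z + 1/z)/2) · dz/(iz) = (2/i) ∮_{|z|=1} dz/(16*z^2 + 52*z + 16).
The roots of 16*z^2 + 52*z + 16 are z = (-26 ± sqrt(26^2 - 16^2))/16, with sqrt(420) = 2*sqrt(105); their product is 1, so only z₊ = -13/8 + sqrt(105)/8 lies inside the unit circle (z₋ = -13/8 - sqrt(105)/8 lies outside).
z₊ is a simple zero of q(z) = 16*z^2 + 52*z + 16, so Res(1/q, z₊) = 1/q'(z₊) with q'(z) = 32*z + 52; and q'(z₊) = 16*(z₊ - z₋) = 4*sqrt(105).
Therefore J = (2/i) · 2πi · 1/(4*sqrt(105)) = 2*pi/(2*sqrt(105)) = sqrt(105)*pi/105

Final answer: sqrt(105)*pi/105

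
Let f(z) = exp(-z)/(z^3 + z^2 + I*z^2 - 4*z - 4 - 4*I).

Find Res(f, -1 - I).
Write f(z) = P(z)/Q(z) with P(z) = exp(-z) and Q(z) = z^3 + z^2 + I*z^2 - 4*z - 4 - 4*I.
The denominator factors as Q(z) = (z + 1 + I)*(z + 2)*(z - 2), so z = -1 - I is a simple zero of Q and P is analytic there; z = -1 - I is therefore a simple pole and
  Res(f, z₀) = P(z₀)/Q'(z₀).

Q'(z) = 3*z^2 + 2*z + 2*I*z - 4, so Q'(-1 - I) = -4 + 2*I.
P(-1 - I) = exp(1 + I).

Res(f, -1 - I) = (exp(1 + I))/(-4 + 2*I) = (-1/5 - I/10)*exp(1 + I)

Final answer: (-1/5 - I/10)*exp(1 + I)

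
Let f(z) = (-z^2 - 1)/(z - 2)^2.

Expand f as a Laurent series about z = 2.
Put w = z - (2), i.e. z = w + 2. The denominator is w^2, so it suffices to rewrite the numerator in powers of w.

P(z) = -z^2 - 1
P(w + 2) = -5 - 4*w - w^2

Dividing each term by w^2:
  f = -5/w^2 - 4/w - 1

Substituting back w = z - 2:
  f(z) = -5/(z - 2)^2 - 4/(z - 2) - 1

The series is finite because the numerator is a polynomial; the negative powers form the principal part, and the coefficient of 1/(z - 2) gives Res(f, 2) = -4.

Final answer: -5/(z - 2)^2 - 4/(z - 2) - 1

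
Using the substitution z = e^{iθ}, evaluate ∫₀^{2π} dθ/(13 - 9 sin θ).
Call the integral J. The integrand is 2π-periodic and we integrate over a full period, so shifting θ does not change the value (θ → θ + π/2 turns sin θ into cos θ; θ → θ + π flips the sign of the trig term). Hence
  J = ∫₀^{2π} dθ/(13 + 9 cos θ).
Put z = e^{iθ}: then cos θ = (z + 1/z)/2, dθ = dz/(iz), and z runs once counterclockwise around |z| = 1:
  J = ∮_{|z|=1} 1/(13 + 9*(z + 1/z)/2) · dz/(iz) = (2/i) ∮_{|z|=1} dz/(9*z^2 + 26*z + 9).
The roots of 9*z^2 + 26*z + 9 are z = (-13 ± sqrt(13^2 - 9^2))/9, with sqrt(88) = 2*sqrt(22); their product is 1, so only z₊ = -13/9 + 2*sqrt(22)/9 lies inside the unit circle (z₋ = -13/9 - 2*sqrt(22)/9 lies outside).
z₊ is a simple zero of q(z) = 9*z^2 + 26*z + 9, so Res(1/q, z₊) = 1/q'(z₊) with q'(z) = 18*z + 26; and q'(z₊) = 9*(z₊ - z₋) = 4*sqrt(22).
Therefore J = (2/i) · 2πi · 1/(4*sqrt(22)) = 2*pi/(2*sqrt(22)) = sqrt(22)*pi/22

Final answer: sqrt(22)*pi/22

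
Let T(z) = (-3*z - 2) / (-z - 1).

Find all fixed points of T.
T(z) = z means -3*z - 2 = z*(-z - 1), i.e.
  -z^2 + 2*z + 2 = 0.
Discriminant: (2)^2 - 4*(-1)*(2) = 12, so the roots are real.
  z = (-2 ± sqrt(12))/(2*(-1))
Fixed points: {1 - sqrt(3), 1 + sqrt(3)}

Final answer: {1 - sqrt(3), 1 + sqrt(3)}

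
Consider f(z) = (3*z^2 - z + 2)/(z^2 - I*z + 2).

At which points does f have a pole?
{-I, 2*I}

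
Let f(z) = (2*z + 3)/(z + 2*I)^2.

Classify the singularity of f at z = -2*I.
Write f(z) = g(z)/(z + 2*I)^2 with g(z) = 2*z + 3.
g is entire and g(-2*I) = 3 - 4*I ≠ 0, so no factor of (z + 2*I) cancels: the Laurent expansion of f about z = -2*I starts at the power -2, i.e. lim_{z→z₀} (z - z₀)^2 f(z) = 3 - 4*I is finite and nonzero.
So z = -2*I is a pole of order 2.

Final answer: pole of order 2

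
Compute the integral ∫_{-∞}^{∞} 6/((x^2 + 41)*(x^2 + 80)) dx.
Let f(z) = 6/((z^2 + 41)*(z^2 + 80)). The denominator has no real zeros and deg Q - deg P = 4 ≥ 2, so the integral of f over the upper semicircle |z| = R tends to 0 as R → ∞. Closing the contour in the upper half-plane,
  ∫_{-∞}^{∞} f(x) dx = 2πi · Σ Res(f, z_k)  over the poles with Im z_k > 0.

Zeros of the denominator: z^2 + 41 = 0 gives z = ±sqrt(41)*I; z^2 + 80 = 0 gives z = ±4*sqrt(5)*I.
Upper half-plane: z = sqrt(41)*I, z = 4*sqrt(5)*I (simple).

Each pole is a simple zero of Q(z) = z^4 + 121*z^2 + 3280, so Res(f, z₀) = P(z₀)/Q'(z₀) with P(z) = 6, Q'(z) = 4*z^3 + 242*z:
  Res(f, sqrt(41)*I) = (6)/(78*sqrt(41)*I) = -sqrt(41)*I/533
  Res(f, 4*sqrt(5)*I) = (6)/(-312*sqrt(5)*I) = sqrt(5)*I/260

Sum of residues: I*(-sqrt(41)/533 + sqrt(5)/260)
∫_{-∞}^{∞} f(x) dx = 2πi · (I*(-sqrt(41)/533 + sqrt(5)/260)) = pi*(-41*sqrt(5) + 20*sqrt(41))/5330

Final answer: pi*(-41*sqrt(5) + 20*sqrt(41))/5330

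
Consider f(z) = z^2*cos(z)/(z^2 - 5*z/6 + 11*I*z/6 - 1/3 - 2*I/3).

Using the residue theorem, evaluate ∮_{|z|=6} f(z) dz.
pi*(-4/75 - 28*I/75)*cos(1/3 - I/3) + pi*(93/25 + 51*I/25)*cos(1/2 - 3*I/2)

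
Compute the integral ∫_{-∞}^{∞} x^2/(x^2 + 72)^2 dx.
sqrt(2)*pi/24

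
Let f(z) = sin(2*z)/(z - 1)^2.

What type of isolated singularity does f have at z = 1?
pole of order 2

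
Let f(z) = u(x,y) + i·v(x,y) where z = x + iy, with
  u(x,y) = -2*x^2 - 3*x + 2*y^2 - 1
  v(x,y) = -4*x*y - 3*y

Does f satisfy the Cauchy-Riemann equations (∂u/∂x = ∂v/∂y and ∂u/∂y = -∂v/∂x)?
∂u/∂x = -4*x - 3
∂v/∂y = -4*x - 3
∂u/∂y = 4*y
∂v/∂x = -4*y
∂u/∂x = ∂v/∂y and ∂u/∂y = -∂v/∂x hold identically; f is analytic.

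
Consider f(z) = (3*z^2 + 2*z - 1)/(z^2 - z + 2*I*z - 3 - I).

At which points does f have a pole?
The singularities of f are the zeros of the denominator. Factoring,
  z^2 - z + 2*I*z - 3 - I = (z - 2 + I)*(z + 1 + I)
so the candidates are z = 2 - I, z = -1 - I.

Check the numerator P(z) = 3*z^2 + 2*z - 1 at each one:
  P(2 - I) = 12 - 14*I ≠ 0, so z = 2 - I is a (simple) pole.
  P(-1 - I) = -3 + 4*I ≠ 0, so z = -1 - I is a (simple) pole.

Poles of f: {-1 - I, 2 - I}

Final answer: {-1 - I, 2 - I}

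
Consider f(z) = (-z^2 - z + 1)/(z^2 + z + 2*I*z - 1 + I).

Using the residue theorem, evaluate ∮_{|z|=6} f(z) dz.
By the residue theorem, ∮_C f(z) dz = 2πi · (sum of the residues of f at the poles inside |z| = 6).

The denominator factors as (z + I)*(z + 1 + I), so the singularities of f are simple poles at z = -I, z = -1 - I.
  |-I|² = 1 < 36 = 6², so this pole is inside the contour.
  |-1 - I|² = 2 < 36 = 6², so this pole is inside the contour.

With P(z) = -z^2 - z + 1 and Q(z) = z^2 + z + 2*I*z - 1 + I, each pole is simple, so Res(f, z₀) = P(z₀)/Q'(z₀) with Q'(z) = 2*z + 1 + 2*I.
  Res(f, -I) = P(-I)/Q'(-I) = (2 + I)/(1) = 2 + I
  Res(f, -1 - I) = P(-1 - I)/Q'(-1 - I) = (2 - I)/(-1) = -2 + I

Sum of residues inside C: 2*I
∮_C f(z) dz = 2πi · (2*I) = -4*pi

Final answer: -4*pi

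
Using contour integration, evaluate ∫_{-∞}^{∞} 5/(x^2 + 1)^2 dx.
5*pi/2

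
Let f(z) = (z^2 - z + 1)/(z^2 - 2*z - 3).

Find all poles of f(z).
{-1, 3}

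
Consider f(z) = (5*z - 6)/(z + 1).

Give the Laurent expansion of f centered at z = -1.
Put w = z - (-1), i.e. z = w - 1. The denominator is w, so it suffices to rewrite the numerator in powers of w.

P(z) = 5*z - 6
P(w - 1) = -11 + 5*w

Dividing each term by w:
  f = -11/w + 5

Substituting back w = z + 1:
  f(z) = -11/(z + 1) + 5

The series is finite because the numerator is a polynomial; the negative powers form the principal part, and the coefficient of 1/(z + 1) gives Res(f, -1) = -11.

Final answer: -11/(z + 1) + 5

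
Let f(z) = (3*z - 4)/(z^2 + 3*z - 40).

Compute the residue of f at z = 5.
Write f(z) = P(z)/Q(z) with P(z) = 3*z - 4 and Q(z) = z^2 + 3*z - 40.
The denominator factors as Q(z) = (z + 8)*(z - 5), so z = 5 is a simple zero of Q and P is analytic there; z = 5 is therefore a simple pole and
  Res(f, z₀) = P(z₀)/Q'(z₀).

Q'(z) = 2*z + 3, so Q'(5) = 13.
P(5) = 11.

Res(f, 5) = (11)/(13) = 11/13

Final answer: 11/13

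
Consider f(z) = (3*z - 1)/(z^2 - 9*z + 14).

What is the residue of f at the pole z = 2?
Write f(z) = P(z)/Q(z) with P(z) = 3*z - 1 and Q(z) = z^2 - 9*z + 14.
The denominator factors as Q(z) = (z - 7)*(z - 2), so z = 2 is a simple zero of Q and P is analytic there; z = 2 is therefore a simple pole and
  Res(f, z₀) = P(z₀)/Q'(z₀).

Q'(z) = 2*z - 9, so Q'(2) = -5.
P(2) = 5.

Res(f, 2) = (5)/(-5) = -1

Final answer: -1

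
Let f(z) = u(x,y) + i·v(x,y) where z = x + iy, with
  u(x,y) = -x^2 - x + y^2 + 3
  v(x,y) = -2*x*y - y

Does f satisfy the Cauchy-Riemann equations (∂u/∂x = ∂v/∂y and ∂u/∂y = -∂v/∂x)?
∂u/∂x = -2*x - 1
∂v/∂y = -2*x - 1
∂u/∂y = 2*y
∂v/∂x = -2*y
∂u/∂x = ∂v/∂y and ∂u/∂y = -∂v/∂x hold identically; f is analytic.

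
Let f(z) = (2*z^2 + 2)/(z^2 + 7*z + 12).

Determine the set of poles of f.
The singularities of f are the zeros of the denominator. Factoring,
  z^2 + 7*z + 12 = (z + 3)*(z + 4)
so the candidates are z = -3, z = -4.

Check the numerator P(z) = 2*z^2 + 2 at each one:
  P(-3) = 20 ≠ 0, so z = -3 is a (simple) pole.
  P(-4) = 34 ≠ 0, so z = -4 is a (simple) pole.

Poles of f: {-4, -3}

Final answer: {-4, -3}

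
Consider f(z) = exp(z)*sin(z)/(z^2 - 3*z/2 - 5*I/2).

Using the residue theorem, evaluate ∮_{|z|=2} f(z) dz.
By the residue theorem, ∮_C f(z) dz = 2πi · (sum of the residues of f at the poles inside |z| = 2).

The denominator factors as (z + 1/2 + I)*(z - 2 - I), so the singularities of f are simple poles at z = -1/2 - I, z = 2 + I.
  |-1/2 - I|² = 5/4 < 4 = 2², so this pole is inside the contour.
  |2 + I|² = 5 > 4 = 2², so this pole is outside the contour.

With P(z) = exp(z)*sin(z) and Q(z) = z^2 - 3*z/2 - 5*I/2, each pole is simple, so Res(f, z₀) = P(z₀)/Q'(z₀) with Q'(z) = 2*z - 3/2.
  Res(f, -1/2 - I) = P(-1/2 - I)/Q'(-1/2 - I) = (-exp(-1/2 - I)*sin(1/2 + I))/(-5/2 - 2*I) = (10/41 - 8*I/41)*exp(-1/2 - I)*sin(1/2 + I)

∮_C f(z) dz = 2πi · ((10/41 - 8*I/41)*exp(-1/2 - I)*sin(1/2 + I)) = pi*(16/41 + 20*I/41)*exp(-1/2 - I)*sin(1/2 + I)

Final answer: pi*(16/41 + 20*I/41)*exp(-1/2 - I)*sin(1/2 + I)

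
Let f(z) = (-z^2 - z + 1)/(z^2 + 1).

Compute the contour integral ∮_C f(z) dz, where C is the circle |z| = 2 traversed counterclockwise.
By the residue theorem, ∮_C f(z) dz = 2πi · (sum of the residues of f at the poles inside |z| = 2).

The denominator factors as (z - I)*(z + I), so the singularities of f are simple poles at z = I, z = -I.
  |I|² = 1 < 4 = 2², so this pole is inside the contour.
  |-I|² = 1 < 4 = 2², so this pole is inside the contour.

With P(z) = -z^2 - z + 1 and Q(z) = z^2 + 1, each pole is simple, so Res(f, z₀) = P(z₀)/Q'(z₀) with Q'(z) = 2*z.
  Res(f, I) = P(I)/Q'(I) = (2 - I)/(2*I) = -1/2 - I
  Res(f, -I) = P(-I)/Q'(-I) = (2 + I)/(-2*I) = -1/2 + I

Sum of residues inside C: -1
∮_C f(z) dz = 2πi · (-1) = -2*I*pi

Final answer: -2*I*pi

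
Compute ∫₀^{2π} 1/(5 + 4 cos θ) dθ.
Let J = ∫₀^{2π} dθ/(5 + 4 cos θ).
Put z = e^{iθ}: then cos θ = (z + 1/z)/2, dθ = dz/(iz), and z runs once counterclockwise around |z| = 1:
  J = ∮_{|z|=1} 1/(5 + 4*(z + 1/z)/2) · dz/(iz) = (2/i) ∮_{|z|=1} dz/(4*z^2 + 10*z + 4).
The roots of 4*z^2 + 10*z + 4 are z = (-5 ± sqrt(5^2 - 4^2))/4, with sqrt(9) = 3; their product is 1, so only z₊ = -1/2 lies inside the unit circle (z₋ = -2 lies outside).
z₊ is a simple zero of q(z) = 4*z^2 + 10*z + 4, so Res(1/q, z₊) = 1/q'(z₊) with q'(z) = 8*z + 10; and q'(z₊) = 4*(z₊ - z₋) = 6.
Therefore J = (2/i) · 2πi · 1/(6) = 2*pi/(3) = 2*pi/3

Final answer: 2*pi/3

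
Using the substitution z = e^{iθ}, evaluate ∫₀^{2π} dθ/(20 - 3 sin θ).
Call the integral J. The integrand is 2π-periodic and we integrate over a full period, so shifting θ does not change the value (θ → θ + π/2 turns sin θ into cos θ; θ → θ + π flips the sign of the trig term). Hence
  J = ∫₀^{2π} dθ/(20 + 3 cos θ).
Put z = e^{iθ}: then cos θ = (z + 1/z)/2, dθ = dz/(iz), and z runs once counterclockwise around |z| = 1:
  J = ∮_{|z|=1} 1/(20 + 3*(z + 1/z)/2) · dz/(iz) = (2/i) ∮_{|z|=1} dz/(3*z^2 + 40*z + 3).
The roots of 3*z^2 + 40*z + 3 are z = (-20 ± sqrt(20^2 - 3^2))/3, with sqrt(391) = sqrt(391); their product is 1, so only z₊ = -20/3 + sqrt(391)/3 lies inside the unit circle (z₋ = -20/3 - sqrt(391)/3 lies outside).
z₊ is a simple zero of q(z) = 3*z^2 + 40*z + 3, so Res(1/q, z₊) = 1/q'(z₊) with q'(z) = 6*z + 40; and q'(z₊) = 3*(z₊ - z₋) = 2*sqrt(391).
Therefore J = (2/i) · 2πi · 1/(2*sqrt(391)) = 2*pi/(sqrt(391)) = 2*sqrt(391)*pi/391

Final answer: 2*sqrt(391)*pi/391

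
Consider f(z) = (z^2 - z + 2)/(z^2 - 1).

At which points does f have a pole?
{-1, 1}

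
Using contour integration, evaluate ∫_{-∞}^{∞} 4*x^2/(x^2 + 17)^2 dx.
Let f(z) = 4*z^2/(z^2 + 17)^2. The denominator has no real zeros and deg Q - deg P = 2 ≥ 2, so the integral of f over the upper semicircle |z| = R tends to 0 as R → ∞. Closing the contour in the upper half-plane,
  ∫_{-∞}^{∞} f(x) dx = 2πi · Σ Res(f, z_k)  over the poles with Im z_k > 0.

Zeros of the denominator: z^2 + 17 = 0 gives z = ±sqrt(17)*I.
Upper half-plane: z = sqrt(17)*I (a pole of order 2).

Write f(z) = g(z)/(z - sqrt(17)*I)^2 with g(z) = 4*z^2/(z + sqrt(17)*I)^2. For a double pole, Res(f, z₀) = g'(z₀):
  g'(z) = 8*sqrt(17)*I*z/(z + sqrt(17)*I)^3
  Res(f, sqrt(17)*I) = g'(sqrt(17)*I) = -sqrt(17)*I/17

∫_{-∞}^{∞} f(x) dx = 2πi · (-sqrt(17)*I/17) = 2*sqrt(17)*pi/17

Final answer: 2*sqrt(17)*pi/17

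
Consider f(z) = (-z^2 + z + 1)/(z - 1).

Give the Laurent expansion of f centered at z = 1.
Put w = z - (1), i.e. z = w + 1. The denominator is w, so it suffices to rewrite the numerator in powers of w.

P(z) = -z^2 + z + 1
P(w + 1) = 1 - w - w^2

Dividing each term by w:
  f = 1/w - 1 - w

Substituting back w = z - 1:
  f(z) = 1/(z - 1) - 1 - (z - 1)

The series is finite because the numerator is a polynomial; the negative powers form the principal part, and the coefficient of 1/(z - 1) gives Res(f, 1) = 1.

Final answer: 1/(z - 1) - 1 - (z - 1)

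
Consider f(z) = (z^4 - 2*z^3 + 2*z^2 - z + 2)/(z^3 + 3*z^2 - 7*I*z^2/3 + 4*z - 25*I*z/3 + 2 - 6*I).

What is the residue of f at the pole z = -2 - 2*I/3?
Write f(z) = P(z)/Q(z) with P(z) = z^4 - 2*z^3 + 2*z^2 - z + 2 and Q(z) = z^3 + 3*z^2 - 7*I*z^2/3 + 4*z - 25*I*z/3 + 2 - 6*I.
The denominator factors as Q(z) = (z + 2 + 2*I/3)*(z + 1)*(z - 3*I), so z = -2 - 2*I/3 is a simple zero of Q and P is analytic there; z = -2 - 2*I/3 is therefore a simple pole and
  Res(f, z₀) = P(z₀)/Q'(z₀).

Q'(z) = 3*z^2 + 6*z - 14*I*z/3 + 4 - 25*I/3, so Q'(-2 - 2*I/3) = -4/9 + 5*I.
P(-2 - 2*I/3) = 2212/81 + 1090*I/27.

Res(f, -2 - 2*I/3) = (2212/81 + 1090*I/27)/(-4/9 + 5*I) = 138302/18369 - 37540*I/6123

Final answer: 138302/18369 - 37540*I/6123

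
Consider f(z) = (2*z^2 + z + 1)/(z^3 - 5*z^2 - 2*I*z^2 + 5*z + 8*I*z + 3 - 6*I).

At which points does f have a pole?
The singularities of f are the zeros of the denominator. Factoring,
  z^3 - 5*z^2 - 2*I*z^2 + 5*z + 8*I*z + 3 - 6*I = (z - 2 - I)*(z - 3)*(z - I)
so the candidates are z = 2 + I, z = 3, z = I.

Check the numerator P(z) = 2*z^2 + z + 1 at each one:
  P(2 + I) = 9 + 9*I ≠ 0, so z = 2 + I is a (simple) pole.
  P(3) = 22 ≠ 0, so z = 3 is a (simple) pole.
  P(I) = -1 + I ≠ 0, so z = I is a (simple) pole.

Poles of f: {I, 2 + I, 3}

Final answer: {I, 2 + I, 3}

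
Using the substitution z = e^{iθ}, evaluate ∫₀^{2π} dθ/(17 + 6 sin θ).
Call the integral J. The integrand is 2π-periodic and we integrate over a full period, so shifting θ does not change the value (θ → θ + π/2 turns sin θ into cos θ). Hence
  J = ∫₀^{2π} dθ/(17 + 6 cos θ).
Put z = e^{iθ}: then cos θ = (z + 1/z)/2, dθ = dz/(iz), and z runs once counterclockwise around |z| = 1:
  J = ∮_{|z|=1} 1/(17 + 6*(z + 1/z)/2) · dz/(iz) = (2/i) ∮_{|z|=1} dz/(6*z^2 + 34*z + 6).
The roots of 6*z^2 + 34*z + 6 are z = (-17 ± sqrt(17^2 - 6^2))/6, with sqrt(253) = sqrt(253); their product is 1, so only z₊ = -17/6 + sqrt(253)/6 lies inside the unit circle (z₋ = -17/6 - sqrt(253)/6 lies outside).
z₊ is a simple zero of q(z) = 6*z^2 + 34*z + 6, so Res(1/q, z₊) = 1/q'(z₊) with q'(z) = 12*z + 34; and q'(z₊) = 6*(z₊ - z₋) = 2*sqrt(253).
Therefore J = (2/i) · 2πi · 1/(2*sqrt(253)) = 2*pi/(sqrt(253)) = 2*sqrt(253)*pi/253

Final answer: 2*sqrt(253)*pi/253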